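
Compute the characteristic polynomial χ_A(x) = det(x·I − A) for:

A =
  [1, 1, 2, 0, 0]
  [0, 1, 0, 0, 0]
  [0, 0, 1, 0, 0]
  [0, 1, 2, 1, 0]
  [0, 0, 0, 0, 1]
x^5 - 5*x^4 + 10*x^3 - 10*x^2 + 5*x - 1

Expanding det(x·I − A) (e.g. by cofactor expansion or by noting that A is similar to its Jordan form J, which has the same characteristic polynomial as A) gives
  χ_A(x) = x^5 - 5*x^4 + 10*x^3 - 10*x^2 + 5*x - 1
which factors as (x - 1)^5. The eigenvalues (with algebraic multiplicities) are λ = 1 with multiplicity 5.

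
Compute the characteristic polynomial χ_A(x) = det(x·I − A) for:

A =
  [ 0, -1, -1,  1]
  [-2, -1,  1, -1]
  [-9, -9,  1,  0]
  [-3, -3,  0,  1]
x^4 - x^3 - 3*x^2 + 5*x - 2

Expanding det(x·I − A) (e.g. by cofactor expansion or by noting that A is similar to its Jordan form J, which has the same characteristic polynomial as A) gives
  χ_A(x) = x^4 - x^3 - 3*x^2 + 5*x - 2
which factors as (x - 1)^3*(x + 2). The eigenvalues (with algebraic multiplicities) are λ = -2 with multiplicity 1, λ = 1 with multiplicity 3.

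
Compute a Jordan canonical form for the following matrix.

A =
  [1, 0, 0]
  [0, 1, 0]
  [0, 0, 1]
J_1(1) ⊕ J_1(1) ⊕ J_1(1)

The characteristic polynomial is
  det(x·I − A) = x^3 - 3*x^2 + 3*x - 1 = (x - 1)^3

Eigenvalues and multiplicities (the geometric multiplicity of λ is n − rank(A − λI), which equals the number of Jordan blocks for λ):
  λ = 1: algebraic multiplicity = 3, geometric multiplicity = 3

Determining the block sizes for each eigenvalue:
  λ = 1: gm = am = 3, so every block has size 1 → block sizes [1, 1, 1]

Assembling the blocks gives a Jordan form
J =
  [1, 0, 0]
  [0, 1, 0]
  [0, 0, 1]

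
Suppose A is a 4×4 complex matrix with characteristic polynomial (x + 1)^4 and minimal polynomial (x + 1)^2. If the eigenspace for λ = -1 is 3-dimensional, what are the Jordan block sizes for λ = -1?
Block sizes for λ = -1: [2, 1, 1]

Step 1 — from the characteristic polynomial, algebraic multiplicity of λ = -1 is 4. From dim ker(A − (-1)·I) = 3, there are exactly 3 Jordan blocks for λ = -1.
Step 2 — from the minimal polynomial, the factor (x + 1)^2 tells us the largest block for λ = -1 has size 2.
Step 3 — with total size 4, 3 blocks, and largest block 2, the block sizes (in nonincreasing order) are [2, 1, 1].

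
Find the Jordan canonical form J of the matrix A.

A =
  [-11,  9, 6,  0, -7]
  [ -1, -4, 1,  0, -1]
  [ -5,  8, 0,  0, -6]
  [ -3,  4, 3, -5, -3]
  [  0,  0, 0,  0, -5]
J_3(-5) ⊕ J_2(-5)

The characteristic polynomial is
  det(x·I − A) = x^5 + 25*x^4 + 250*x^3 + 1250*x^2 + 3125*x + 3125 = (x + 5)^5

Eigenvalues and multiplicities (the geometric multiplicity of λ is n − rank(A − λI), which equals the number of Jordan blocks for λ):
  λ = -5: algebraic multiplicity = 5, geometric multiplicity = 2

Determining the block sizes for each eigenvalue:
  λ = -5: with am = 5 and gm = 2, the partition is not yet determined (e.g. several partitions of 5 into 2 parts exist). Let N = A − (-5)·I. Computing rank(N^1) = 3, rank(N^2) = 1, rank(N^3) = 0; the number of blocks of size ≥ j is rank(N^{j−1}) − rank(N^j), giving [2, 2, 1]. So we have 1 block(s) of size 3, 1 block(s) of size 2 → block sizes [3, 2]

Assembling the blocks gives a Jordan form
J =
  [-5,  1,  0,  0,  0]
  [ 0, -5,  1,  0,  0]
  [ 0,  0, -5,  0,  0]
  [ 0,  0,  0, -5,  1]
  [ 0,  0,  0,  0, -5]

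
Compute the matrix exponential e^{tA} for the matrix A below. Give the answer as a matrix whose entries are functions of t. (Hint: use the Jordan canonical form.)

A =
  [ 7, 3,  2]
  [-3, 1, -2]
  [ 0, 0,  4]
e^{tA} =
  [3*t*exp(4*t) + exp(4*t), 3*t*exp(4*t), 2*t*exp(4*t)]
  [-3*t*exp(4*t), -3*t*exp(4*t) + exp(4*t), -2*t*exp(4*t)]
  [0, 0, exp(4*t)]

Strategy: write A = P · J · P⁻¹ where J is a Jordan canonical form, so e^{tA} = P · e^{tJ} · P⁻¹, and e^{tJ} can be computed block-by-block.

A has Jordan form
J =
  [4, 1, 0]
  [0, 4, 0]
  [0, 0, 4]
(up to reordering of blocks).

Per-block formulas:
  For a 1×1 block at λ = 4: exp(t · [4]) = [e^(4t)].
  For a 2×2 Jordan block J_2(4): exp(t · J_2(4)) = e^(4t)·(I + t·N), where N is the 2×2 nilpotent shift.

After assembling e^{tJ} and conjugating by P, we get:

e^{tA} =
  [3*t*exp(4*t) + exp(4*t), 3*t*exp(4*t), 2*t*exp(4*t)]
  [-3*t*exp(4*t), -3*t*exp(4*t) + exp(4*t), -2*t*exp(4*t)]
  [0, 0, exp(4*t)]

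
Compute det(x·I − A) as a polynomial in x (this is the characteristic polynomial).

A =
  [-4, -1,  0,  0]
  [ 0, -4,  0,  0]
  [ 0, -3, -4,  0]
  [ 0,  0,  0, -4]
x^4 + 16*x^3 + 96*x^2 + 256*x + 256

Expanding det(x·I − A) (e.g. by cofactor expansion or by noting that A is similar to its Jordan form J, which has the same characteristic polynomial as A) gives
  χ_A(x) = x^4 + 16*x^3 + 96*x^2 + 256*x + 256
which factors as (x + 4)^4. The eigenvalues (with algebraic multiplicities) are λ = -4 with multiplicity 4.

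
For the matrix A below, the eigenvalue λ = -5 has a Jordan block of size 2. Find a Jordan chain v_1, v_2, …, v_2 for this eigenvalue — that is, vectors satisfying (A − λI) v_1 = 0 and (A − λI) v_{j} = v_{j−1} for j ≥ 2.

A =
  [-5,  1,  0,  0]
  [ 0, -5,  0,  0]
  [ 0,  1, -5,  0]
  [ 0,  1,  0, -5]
A Jordan chain for λ = -5 of length 2:
v_1 = (1, 0, 1, 1)ᵀ
v_2 = (0, 1, 0, 0)ᵀ

Let N = A − (-5)·I. We want v_2 with N^2 v_2 = 0 but N^1 v_2 ≠ 0; then v_{j-1} := N · v_j for j = 2, …, 2.

Pick v_2 = (0, 1, 0, 0)ᵀ.
Then v_1 = N · v_2 = (1, 0, 1, 1)ᵀ.

Sanity check: (A − (-5)·I) v_1 = (0, 0, 0, 0)ᵀ = 0. ✓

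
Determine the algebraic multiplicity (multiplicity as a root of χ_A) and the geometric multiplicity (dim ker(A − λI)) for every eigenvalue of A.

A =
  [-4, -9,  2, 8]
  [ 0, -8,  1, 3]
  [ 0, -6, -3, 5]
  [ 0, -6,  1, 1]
λ = -4: alg = 3, geom = 1; λ = -2: alg = 1, geom = 1

Step 1 — factor the characteristic polynomial to read off the algebraic multiplicities:
  χ_A(x) = (x + 2)*(x + 4)^3

Step 2 — compute geometric multiplicities via the rank-nullity identity g(λ) = n − rank(A − λI):
  rank(A − (-4)·I) = 3, so dim ker(A − (-4)·I) = n − 3 = 1
  rank(A − (-2)·I) = 3, so dim ker(A − (-2)·I) = n − 3 = 1

Summary:
  λ = -4: algebraic multiplicity = 3, geometric multiplicity = 1
  λ = -2: algebraic multiplicity = 1, geometric multiplicity = 1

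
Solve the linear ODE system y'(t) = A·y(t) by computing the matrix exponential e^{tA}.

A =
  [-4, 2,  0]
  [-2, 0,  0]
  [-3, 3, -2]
e^{tA} =
  [-2*t*exp(-2*t) + exp(-2*t), 2*t*exp(-2*t), 0]
  [-2*t*exp(-2*t), 2*t*exp(-2*t) + exp(-2*t), 0]
  [-3*t*exp(-2*t), 3*t*exp(-2*t), exp(-2*t)]

Strategy: write A = P · J · P⁻¹ where J is a Jordan canonical form, so e^{tA} = P · e^{tJ} · P⁻¹, and e^{tJ} can be computed block-by-block.

A has Jordan form
J =
  [-2,  1,  0]
  [ 0, -2,  0]
  [ 0,  0, -2]
(up to reordering of blocks).

Per-block formulas:
  For a 2×2 Jordan block J_2(-2): exp(t · J_2(-2)) = e^(-2t)·(I + t·N), where N is the 2×2 nilpotent shift.
  For a 1×1 block at λ = -2: exp(t · [-2]) = [e^(-2t)].

After assembling e^{tJ} and conjugating by P, we get:

e^{tA} =
  [-2*t*exp(-2*t) + exp(-2*t), 2*t*exp(-2*t), 0]
  [-2*t*exp(-2*t), 2*t*exp(-2*t) + exp(-2*t), 0]
  [-3*t*exp(-2*t), 3*t*exp(-2*t), exp(-2*t)]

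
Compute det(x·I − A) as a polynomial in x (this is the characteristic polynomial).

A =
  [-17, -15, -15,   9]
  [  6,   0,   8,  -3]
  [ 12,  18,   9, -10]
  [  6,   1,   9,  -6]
x^4 + 14*x^3 + 60*x^2 + 50*x - 125

Expanding det(x·I − A) (e.g. by cofactor expansion or by noting that A is similar to its Jordan form J, which has the same characteristic polynomial as A) gives
  χ_A(x) = x^4 + 14*x^3 + 60*x^2 + 50*x - 125
which factors as (x - 1)*(x + 5)^3. The eigenvalues (with algebraic multiplicities) are λ = -5 with multiplicity 3, λ = 1 with multiplicity 1.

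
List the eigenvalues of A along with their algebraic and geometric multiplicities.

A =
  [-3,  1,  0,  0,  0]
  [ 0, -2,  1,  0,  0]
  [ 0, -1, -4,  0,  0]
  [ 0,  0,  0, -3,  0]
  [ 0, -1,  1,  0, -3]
λ = -3: alg = 5, geom = 3

Step 1 — factor the characteristic polynomial to read off the algebraic multiplicities:
  χ_A(x) = (x + 3)^5

Step 2 — compute geometric multiplicities via the rank-nullity identity g(λ) = n − rank(A − λI):
  rank(A − (-3)·I) = 2, so dim ker(A − (-3)·I) = n − 2 = 3

Summary:
  λ = -3: algebraic multiplicity = 5, geometric multiplicity = 3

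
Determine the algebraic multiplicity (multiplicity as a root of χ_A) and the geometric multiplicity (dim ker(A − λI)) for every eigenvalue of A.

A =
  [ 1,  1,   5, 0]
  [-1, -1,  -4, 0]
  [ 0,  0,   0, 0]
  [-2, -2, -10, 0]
λ = 0: alg = 4, geom = 2

Step 1 — factor the characteristic polynomial to read off the algebraic multiplicities:
  χ_A(x) = x^4

Step 2 — compute geometric multiplicities via the rank-nullity identity g(λ) = n − rank(A − λI):
  rank(A − (0)·I) = 2, so dim ker(A − (0)·I) = n − 2 = 2

Summary:
  λ = 0: algebraic multiplicity = 4, geometric multiplicity = 2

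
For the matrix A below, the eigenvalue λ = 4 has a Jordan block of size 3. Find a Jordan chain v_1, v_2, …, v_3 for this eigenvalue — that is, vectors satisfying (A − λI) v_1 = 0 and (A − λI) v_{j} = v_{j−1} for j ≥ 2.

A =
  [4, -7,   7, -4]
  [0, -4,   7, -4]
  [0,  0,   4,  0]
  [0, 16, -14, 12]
A Jordan chain for λ = 4 of length 3:
v_1 = (-8, 0, 0, 0)ᵀ
v_2 = (-7, -8, 0, 16)ᵀ
v_3 = (0, 1, 0, 0)ᵀ

Let N = A − (4)·I. We want v_3 with N^3 v_3 = 0 but N^2 v_3 ≠ 0; then v_{j-1} := N · v_j for j = 3, …, 2.

Pick v_3 = (0, 1, 0, 0)ᵀ.
Then v_2 = N · v_3 = (-7, -8, 0, 16)ᵀ.
Then v_1 = N · v_2 = (-8, 0, 0, 0)ᵀ.

Sanity check: (A − (4)·I) v_1 = (0, 0, 0, 0)ᵀ = 0. ✓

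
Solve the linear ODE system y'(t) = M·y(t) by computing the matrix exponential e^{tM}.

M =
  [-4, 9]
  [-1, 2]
e^{tM} =
  [-3*t*exp(-t) + exp(-t), 9*t*exp(-t)]
  [-t*exp(-t), 3*t*exp(-t) + exp(-t)]

Strategy: write M = P · J · P⁻¹ where J is a Jordan canonical form, so e^{tM} = P · e^{tJ} · P⁻¹, and e^{tJ} can be computed block-by-block.

M has Jordan form
J =
  [-1,  1]
  [ 0, -1]
(up to reordering of blocks).

Per-block formulas:
  For a 2×2 Jordan block J_2(-1): exp(t · J_2(-1)) = e^(-1t)·(I + t·N), where N is the 2×2 nilpotent shift.

After assembling e^{tJ} and conjugating by P, we get:

e^{tM} =
  [-3*t*exp(-t) + exp(-t), 9*t*exp(-t)]
  [-t*exp(-t), 3*t*exp(-t) + exp(-t)]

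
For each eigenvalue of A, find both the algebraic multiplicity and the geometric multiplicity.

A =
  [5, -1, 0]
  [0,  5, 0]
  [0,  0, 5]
λ = 5: alg = 3, geom = 2

Step 1 — factor the characteristic polynomial to read off the algebraic multiplicities:
  χ_A(x) = (x - 5)^3

Step 2 — compute geometric multiplicities via the rank-nullity identity g(λ) = n − rank(A − λI):
  rank(A − (5)·I) = 1, so dim ker(A − (5)·I) = n − 1 = 2

Summary:
  λ = 5: algebraic multiplicity = 3, geometric multiplicity = 2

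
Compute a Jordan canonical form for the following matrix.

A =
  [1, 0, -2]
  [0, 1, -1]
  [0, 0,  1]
J_2(1) ⊕ J_1(1)

The characteristic polynomial is
  det(x·I − A) = x^3 - 3*x^2 + 3*x - 1 = (x - 1)^3

Eigenvalues and multiplicities (the geometric multiplicity of λ is n − rank(A − λI), which equals the number of Jordan blocks for λ):
  λ = 1: algebraic multiplicity = 3, geometric multiplicity = 2

Determining the block sizes for each eigenvalue:
  λ = 1: 2 blocks summing to 3 forces exactly one block of size 2 and the rest size 1 → block sizes [2, 1]

Assembling the blocks gives a Jordan form
J =
  [1, 1, 0]
  [0, 1, 0]
  [0, 0, 1]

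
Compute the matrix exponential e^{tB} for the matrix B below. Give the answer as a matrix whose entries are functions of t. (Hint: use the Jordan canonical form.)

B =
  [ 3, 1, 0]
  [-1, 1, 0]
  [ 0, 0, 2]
e^{tB} =
  [t*exp(2*t) + exp(2*t), t*exp(2*t), 0]
  [-t*exp(2*t), -t*exp(2*t) + exp(2*t), 0]
  [0, 0, exp(2*t)]

Strategy: write B = P · J · P⁻¹ where J is a Jordan canonical form, so e^{tB} = P · e^{tJ} · P⁻¹, and e^{tJ} can be computed block-by-block.

B has Jordan form
J =
  [2, 1, 0]
  [0, 2, 0]
  [0, 0, 2]
(up to reordering of blocks).

Per-block formulas:
  For a 1×1 block at λ = 2: exp(t · [2]) = [e^(2t)].
  For a 2×2 Jordan block J_2(2): exp(t · J_2(2)) = e^(2t)·(I + t·N), where N is the 2×2 nilpotent shift.

After assembling e^{tJ} and conjugating by P, we get:

e^{tB} =
  [t*exp(2*t) + exp(2*t), t*exp(2*t), 0]
  [-t*exp(2*t), -t*exp(2*t) + exp(2*t), 0]
  [0, 0, exp(2*t)]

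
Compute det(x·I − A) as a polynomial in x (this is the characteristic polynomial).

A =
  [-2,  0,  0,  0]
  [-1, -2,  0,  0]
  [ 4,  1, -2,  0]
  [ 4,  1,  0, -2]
x^4 + 8*x^3 + 24*x^2 + 32*x + 16

Expanding det(x·I − A) (e.g. by cofactor expansion or by noting that A is similar to its Jordan form J, which has the same characteristic polynomial as A) gives
  χ_A(x) = x^4 + 8*x^3 + 24*x^2 + 32*x + 16
which factors as (x + 2)^4. The eigenvalues (with algebraic multiplicities) are λ = -2 with multiplicity 4.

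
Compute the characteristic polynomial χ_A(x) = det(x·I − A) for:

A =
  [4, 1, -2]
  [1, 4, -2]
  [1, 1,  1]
x^3 - 9*x^2 + 27*x - 27

Expanding det(x·I − A) (e.g. by cofactor expansion or by noting that A is similar to its Jordan form J, which has the same characteristic polynomial as A) gives
  χ_A(x) = x^3 - 9*x^2 + 27*x - 27
which factors as (x - 3)^3. The eigenvalues (with algebraic multiplicities) are λ = 3 with multiplicity 3.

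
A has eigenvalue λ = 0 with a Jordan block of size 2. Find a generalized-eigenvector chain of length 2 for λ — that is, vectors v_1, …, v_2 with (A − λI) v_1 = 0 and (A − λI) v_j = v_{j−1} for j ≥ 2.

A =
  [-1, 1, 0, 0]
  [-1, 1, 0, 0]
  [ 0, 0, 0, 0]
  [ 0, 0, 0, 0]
A Jordan chain for λ = 0 of length 2:
v_1 = (-1, -1, 0, 0)ᵀ
v_2 = (1, 0, 0, 0)ᵀ

Let N = A − (0)·I. We want v_2 with N^2 v_2 = 0 but N^1 v_2 ≠ 0; then v_{j-1} := N · v_j for j = 2, …, 2.

Pick v_2 = (1, 0, 0, 0)ᵀ.
Then v_1 = N · v_2 = (-1, -1, 0, 0)ᵀ.

Sanity check: (A − (0)·I) v_1 = (0, 0, 0, 0)ᵀ = 0. ✓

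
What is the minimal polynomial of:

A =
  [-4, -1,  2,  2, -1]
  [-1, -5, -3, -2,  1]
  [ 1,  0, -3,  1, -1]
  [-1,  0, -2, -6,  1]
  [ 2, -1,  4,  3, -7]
x^3 + 15*x^2 + 75*x + 125

The characteristic polynomial is χ_A(x) = (x + 5)^5, so the eigenvalues are known. The minimal polynomial is
  m_A(x) = Π_λ (x − λ)^{k_λ}
where k_λ is the size of the *largest* Jordan block for λ (equivalently, the smallest k with (A − λI)^k v = 0 for every generalised eigenvector v of λ).

  λ = -5: largest Jordan block has size 3, contributing (x + 5)^3

So m_A(x) = (x + 5)^3 = x^3 + 15*x^2 + 75*x + 125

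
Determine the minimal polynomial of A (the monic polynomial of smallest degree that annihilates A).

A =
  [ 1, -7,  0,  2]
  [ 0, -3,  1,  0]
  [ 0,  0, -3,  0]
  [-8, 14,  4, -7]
x^3 + 9*x^2 + 27*x + 27

The characteristic polynomial is χ_A(x) = (x + 3)^4, so the eigenvalues are known. The minimal polynomial is
  m_A(x) = Π_λ (x − λ)^{k_λ}
where k_λ is the size of the *largest* Jordan block for λ (equivalently, the smallest k with (A − λI)^k v = 0 for every generalised eigenvector v of λ).

  λ = -3: largest Jordan block has size 3, contributing (x + 3)^3

So m_A(x) = (x + 3)^3 = x^3 + 9*x^2 + 27*x + 27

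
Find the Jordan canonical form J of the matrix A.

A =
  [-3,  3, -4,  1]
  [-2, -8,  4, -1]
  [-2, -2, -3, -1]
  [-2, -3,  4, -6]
J_3(-5) ⊕ J_1(-5)

The characteristic polynomial is
  det(x·I − A) = x^4 + 20*x^3 + 150*x^2 + 500*x + 625 = (x + 5)^4

Eigenvalues and multiplicities (the geometric multiplicity of λ is n − rank(A − λI), which equals the number of Jordan blocks for λ):
  λ = -5: algebraic multiplicity = 4, geometric multiplicity = 2

Determining the block sizes for each eigenvalue:
  λ = -5: with am = 4 and gm = 2, the partition is not yet determined (e.g. several partitions of 4 into 2 parts exist). Let N = A − (-5)·I. Computing rank(N^1) = 2, rank(N^2) = 1, rank(N^3) = 0; the number of blocks of size ≥ j is rank(N^{j−1}) − rank(N^j), giving [2, 1, 1]. So we have 1 block(s) of size 3, 1 block(s) of size 1 → block sizes [3, 1]

Assembling the blocks gives a Jordan form
J =
  [-5,  1,  0,  0]
  [ 0, -5,  1,  0]
  [ 0,  0, -5,  0]
  [ 0,  0,  0, -5]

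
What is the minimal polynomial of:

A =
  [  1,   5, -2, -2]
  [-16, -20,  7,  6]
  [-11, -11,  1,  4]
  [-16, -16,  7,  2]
x^3 + 12*x^2 + 48*x + 64

The characteristic polynomial is χ_A(x) = (x + 4)^4, so the eigenvalues are known. The minimal polynomial is
  m_A(x) = Π_λ (x − λ)^{k_λ}
where k_λ is the size of the *largest* Jordan block for λ (equivalently, the smallest k with (A − λI)^k v = 0 for every generalised eigenvector v of λ).

  λ = -4: largest Jordan block has size 3, contributing (x + 4)^3

So m_A(x) = (x + 4)^3 = x^3 + 12*x^2 + 48*x + 64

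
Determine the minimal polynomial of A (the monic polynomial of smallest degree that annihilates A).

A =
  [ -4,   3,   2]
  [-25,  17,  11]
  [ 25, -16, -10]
x^3 - 3*x^2 + 3*x - 1

The characteristic polynomial is χ_A(x) = (x - 1)^3, so the eigenvalues are known. The minimal polynomial is
  m_A(x) = Π_λ (x − λ)^{k_λ}
where k_λ is the size of the *largest* Jordan block for λ (equivalently, the smallest k with (A − λI)^k v = 0 for every generalised eigenvector v of λ).

  λ = 1: largest Jordan block has size 3, contributing (x − 1)^3

So m_A(x) = (x - 1)^3 = x^3 - 3*x^2 + 3*x - 1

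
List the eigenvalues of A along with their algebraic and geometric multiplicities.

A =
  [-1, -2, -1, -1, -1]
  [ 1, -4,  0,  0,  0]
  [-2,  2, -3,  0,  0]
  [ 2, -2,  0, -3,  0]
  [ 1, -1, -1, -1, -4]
λ = -3: alg = 5, geom = 3

Step 1 — factor the characteristic polynomial to read off the algebraic multiplicities:
  χ_A(x) = (x + 3)^5

Step 2 — compute geometric multiplicities via the rank-nullity identity g(λ) = n − rank(A − λI):
  rank(A − (-3)·I) = 2, so dim ker(A − (-3)·I) = n − 2 = 3

Summary:
  λ = -3: algebraic multiplicity = 5, geometric multiplicity = 3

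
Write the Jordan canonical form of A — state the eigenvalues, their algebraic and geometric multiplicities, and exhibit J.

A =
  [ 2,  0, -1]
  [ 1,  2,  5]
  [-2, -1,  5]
J_3(3)

The characteristic polynomial is
  det(x·I − A) = x^3 - 9*x^2 + 27*x - 27 = (x - 3)^3

Eigenvalues and multiplicities (the geometric multiplicity of λ is n − rank(A − λI), which equals the number of Jordan blocks for λ):
  λ = 3: algebraic multiplicity = 3, geometric multiplicity = 1

Determining the block sizes for each eigenvalue:
  λ = 3: one block (gm = 1), so the single block has size am = 3 → block sizes [3]

Assembling the blocks gives a Jordan form
J =
  [3, 1, 0]
  [0, 3, 1]
  [0, 0, 3]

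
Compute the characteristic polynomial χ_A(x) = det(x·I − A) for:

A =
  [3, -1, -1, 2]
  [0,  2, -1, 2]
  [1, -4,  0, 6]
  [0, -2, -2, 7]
x^4 - 12*x^3 + 54*x^2 - 108*x + 81

Expanding det(x·I − A) (e.g. by cofactor expansion or by noting that A is similar to its Jordan form J, which has the same characteristic polynomial as A) gives
  χ_A(x) = x^4 - 12*x^3 + 54*x^2 - 108*x + 81
which factors as (x - 3)^4. The eigenvalues (with algebraic multiplicities) are λ = 3 with multiplicity 4.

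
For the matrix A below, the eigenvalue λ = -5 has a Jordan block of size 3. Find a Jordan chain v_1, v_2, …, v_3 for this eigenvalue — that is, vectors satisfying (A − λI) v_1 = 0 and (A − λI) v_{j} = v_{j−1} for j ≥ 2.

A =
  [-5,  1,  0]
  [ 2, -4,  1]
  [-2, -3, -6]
A Jordan chain for λ = -5 of length 3:
v_1 = (2, 0, -4)ᵀ
v_2 = (0, 2, -2)ᵀ
v_3 = (1, 0, 0)ᵀ

Let N = A − (-5)·I. We want v_3 with N^3 v_3 = 0 but N^2 v_3 ≠ 0; then v_{j-1} := N · v_j for j = 3, …, 2.

Pick v_3 = (1, 0, 0)ᵀ.
Then v_2 = N · v_3 = (0, 2, -2)ᵀ.
Then v_1 = N · v_2 = (2, 0, -4)ᵀ.

Sanity check: (A − (-5)·I) v_1 = (0, 0, 0)ᵀ = 0. ✓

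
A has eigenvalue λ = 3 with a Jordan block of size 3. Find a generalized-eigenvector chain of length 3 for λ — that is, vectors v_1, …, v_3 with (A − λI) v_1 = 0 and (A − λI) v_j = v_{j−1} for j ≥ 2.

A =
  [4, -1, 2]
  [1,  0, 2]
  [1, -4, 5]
A Jordan chain for λ = 3 of length 3:
v_1 = (2, 0, -1)ᵀ
v_2 = (1, 1, 1)ᵀ
v_3 = (1, 0, 0)ᵀ

Let N = A − (3)·I. We want v_3 with N^3 v_3 = 0 but N^2 v_3 ≠ 0; then v_{j-1} := N · v_j for j = 3, …, 2.

Pick v_3 = (1, 0, 0)ᵀ.
Then v_2 = N · v_3 = (1, 1, 1)ᵀ.
Then v_1 = N · v_2 = (2, 0, -1)ᵀ.

Sanity check: (A − (3)·I) v_1 = (0, 0, 0)ᵀ = 0. ✓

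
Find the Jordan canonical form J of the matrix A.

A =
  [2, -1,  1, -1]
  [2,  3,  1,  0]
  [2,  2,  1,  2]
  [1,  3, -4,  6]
J_2(3) ⊕ J_2(3)

The characteristic polynomial is
  det(x·I − A) = x^4 - 12*x^3 + 54*x^2 - 108*x + 81 = (x - 3)^4

Eigenvalues and multiplicities (the geometric multiplicity of λ is n − rank(A − λI), which equals the number of Jordan blocks for λ):
  λ = 3: algebraic multiplicity = 4, geometric multiplicity = 2

Determining the block sizes for each eigenvalue:
  λ = 3: with am = 4 and gm = 2, the partition is not yet determined (e.g. several partitions of 4 into 2 parts exist). Let N = A − (3)·I. Computing rank(N^1) = 2, rank(N^2) = 0; the number of blocks of size ≥ j is rank(N^{j−1}) − rank(N^j), giving [2, 2]. So we have 2 block(s) of size 2 → block sizes [2, 2]

Assembling the blocks gives a Jordan form
J =
  [3, 1, 0, 0]
  [0, 3, 0, 0]
  [0, 0, 3, 1]
  [0, 0, 0, 3]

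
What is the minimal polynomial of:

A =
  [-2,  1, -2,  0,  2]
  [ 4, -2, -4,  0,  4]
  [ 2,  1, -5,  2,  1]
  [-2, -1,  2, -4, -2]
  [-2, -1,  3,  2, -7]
x^2 + 8*x + 16

The characteristic polynomial is χ_A(x) = (x + 4)^5, so the eigenvalues are known. The minimal polynomial is
  m_A(x) = Π_λ (x − λ)^{k_λ}
where k_λ is the size of the *largest* Jordan block for λ (equivalently, the smallest k with (A − λI)^k v = 0 for every generalised eigenvector v of λ).

  λ = -4: largest Jordan block has size 2, contributing (x + 4)^2

So m_A(x) = (x + 4)^2 = x^2 + 8*x + 16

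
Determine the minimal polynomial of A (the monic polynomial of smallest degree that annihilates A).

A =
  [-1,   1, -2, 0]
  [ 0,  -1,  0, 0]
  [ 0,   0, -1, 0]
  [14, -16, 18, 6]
x^3 - 4*x^2 - 11*x - 6

The characteristic polynomial is χ_A(x) = (x - 6)*(x + 1)^3, so the eigenvalues are known. The minimal polynomial is
  m_A(x) = Π_λ (x − λ)^{k_λ}
where k_λ is the size of the *largest* Jordan block for λ (equivalently, the smallest k with (A − λI)^k v = 0 for every generalised eigenvector v of λ).

  λ = -1: largest Jordan block has size 2, contributing (x + 1)^2
  λ = 6: largest Jordan block has size 1, contributing (x − 6)

So m_A(x) = (x - 6)*(x + 1)^2 = x^3 - 4*x^2 - 11*x - 6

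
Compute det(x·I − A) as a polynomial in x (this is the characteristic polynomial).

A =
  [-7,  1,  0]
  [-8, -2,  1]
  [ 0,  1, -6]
x^3 + 15*x^2 + 75*x + 125

Expanding det(x·I − A) (e.g. by cofactor expansion or by noting that A is similar to its Jordan form J, which has the same characteristic polynomial as A) gives
  χ_A(x) = x^3 + 15*x^2 + 75*x + 125
which factors as (x + 5)^3. The eigenvalues (with algebraic multiplicities) are λ = -5 with multiplicity 3.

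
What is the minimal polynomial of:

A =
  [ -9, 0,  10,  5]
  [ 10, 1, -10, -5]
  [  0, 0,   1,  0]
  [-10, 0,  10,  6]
x^2 + 3*x - 4

The characteristic polynomial is χ_A(x) = (x - 1)^3*(x + 4), so the eigenvalues are known. The minimal polynomial is
  m_A(x) = Π_λ (x − λ)^{k_λ}
where k_λ is the size of the *largest* Jordan block for λ (equivalently, the smallest k with (A − λI)^k v = 0 for every generalised eigenvector v of λ).

  λ = -4: largest Jordan block has size 1, contributing (x + 4)
  λ = 1: largest Jordan block has size 1, contributing (x − 1)

So m_A(x) = (x - 1)*(x + 4) = x^2 + 3*x - 4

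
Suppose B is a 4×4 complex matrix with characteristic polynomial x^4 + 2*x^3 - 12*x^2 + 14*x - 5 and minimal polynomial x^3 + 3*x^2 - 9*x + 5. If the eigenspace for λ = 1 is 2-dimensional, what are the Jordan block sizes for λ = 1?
Block sizes for λ = 1: [2, 1]

Step 1 — from the characteristic polynomial, algebraic multiplicity of λ = 1 is 3. From dim ker(B − (1)·I) = 2, there are exactly 2 Jordan blocks for λ = 1.
Step 2 — from the minimal polynomial, the factor (x − 1)^2 tells us the largest block for λ = 1 has size 2.
Step 3 — with total size 3, 2 blocks, and largest block 2, the block sizes (in nonincreasing order) are [2, 1].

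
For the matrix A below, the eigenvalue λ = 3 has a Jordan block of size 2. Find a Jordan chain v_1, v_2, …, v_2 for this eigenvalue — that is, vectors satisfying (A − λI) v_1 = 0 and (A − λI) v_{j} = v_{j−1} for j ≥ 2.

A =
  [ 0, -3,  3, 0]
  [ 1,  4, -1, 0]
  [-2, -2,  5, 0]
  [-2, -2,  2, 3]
A Jordan chain for λ = 3 of length 2:
v_1 = (-3, 1, -2, -2)ᵀ
v_2 = (1, 0, 0, 0)ᵀ

Let N = A − (3)·I. We want v_2 with N^2 v_2 = 0 but N^1 v_2 ≠ 0; then v_{j-1} := N · v_j for j = 2, …, 2.

Pick v_2 = (1, 0, 0, 0)ᵀ.
Then v_1 = N · v_2 = (-3, 1, -2, -2)ᵀ.

Sanity check: (A − (3)·I) v_1 = (0, 0, 0, 0)ᵀ = 0. ✓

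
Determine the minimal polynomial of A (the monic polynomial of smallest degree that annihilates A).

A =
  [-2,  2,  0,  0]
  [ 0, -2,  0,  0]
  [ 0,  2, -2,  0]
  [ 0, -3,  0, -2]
x^2 + 4*x + 4

The characteristic polynomial is χ_A(x) = (x + 2)^4, so the eigenvalues are known. The minimal polynomial is
  m_A(x) = Π_λ (x − λ)^{k_λ}
where k_λ is the size of the *largest* Jordan block for λ (equivalently, the smallest k with (A − λI)^k v = 0 for every generalised eigenvector v of λ).

  λ = -2: largest Jordan block has size 2, contributing (x + 2)^2

So m_A(x) = (x + 2)^2 = x^2 + 4*x + 4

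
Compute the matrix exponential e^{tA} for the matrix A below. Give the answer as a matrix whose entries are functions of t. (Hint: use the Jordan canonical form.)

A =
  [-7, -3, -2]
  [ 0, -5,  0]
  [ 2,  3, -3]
e^{tA} =
  [-2*t*exp(-5*t) + exp(-5*t), -3*t*exp(-5*t), -2*t*exp(-5*t)]
  [0, exp(-5*t), 0]
  [2*t*exp(-5*t), 3*t*exp(-5*t), 2*t*exp(-5*t) + exp(-5*t)]

Strategy: write A = P · J · P⁻¹ where J is a Jordan canonical form, so e^{tA} = P · e^{tJ} · P⁻¹, and e^{tJ} can be computed block-by-block.

A has Jordan form
J =
  [-5,  1,  0]
  [ 0, -5,  0]
  [ 0,  0, -5]
(up to reordering of blocks).

Per-block formulas:
  For a 1×1 block at λ = -5: exp(t · [-5]) = [e^(-5t)].
  For a 2×2 Jordan block J_2(-5): exp(t · J_2(-5)) = e^(-5t)·(I + t·N), where N is the 2×2 nilpotent shift.

After assembling e^{tJ} and conjugating by P, we get:

e^{tA} =
  [-2*t*exp(-5*t) + exp(-5*t), -3*t*exp(-5*t), -2*t*exp(-5*t)]
  [0, exp(-5*t), 0]
  [2*t*exp(-5*t), 3*t*exp(-5*t), 2*t*exp(-5*t) + exp(-5*t)]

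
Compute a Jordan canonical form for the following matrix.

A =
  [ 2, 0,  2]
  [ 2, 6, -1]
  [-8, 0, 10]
J_2(6) ⊕ J_1(6)

The characteristic polynomial is
  det(x·I − A) = x^3 - 18*x^2 + 108*x - 216 = (x - 6)^3

Eigenvalues and multiplicities (the geometric multiplicity of λ is n − rank(A − λI), which equals the number of Jordan blocks for λ):
  λ = 6: algebraic multiplicity = 3, geometric multiplicity = 2

Determining the block sizes for each eigenvalue:
  λ = 6: 2 blocks summing to 3 forces exactly one block of size 2 and the rest size 1 → block sizes [2, 1]

Assembling the blocks gives a Jordan form
J =
  [6, 1, 0]
  [0, 6, 0]
  [0, 0, 6]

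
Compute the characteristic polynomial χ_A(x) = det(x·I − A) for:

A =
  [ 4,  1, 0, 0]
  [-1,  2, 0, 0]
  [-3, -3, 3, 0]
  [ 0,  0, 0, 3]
x^4 - 12*x^3 + 54*x^2 - 108*x + 81

Expanding det(x·I − A) (e.g. by cofactor expansion or by noting that A is similar to its Jordan form J, which has the same characteristic polynomial as A) gives
  χ_A(x) = x^4 - 12*x^3 + 54*x^2 - 108*x + 81
which factors as (x - 3)^4. The eigenvalues (with algebraic multiplicities) are λ = 3 with multiplicity 4.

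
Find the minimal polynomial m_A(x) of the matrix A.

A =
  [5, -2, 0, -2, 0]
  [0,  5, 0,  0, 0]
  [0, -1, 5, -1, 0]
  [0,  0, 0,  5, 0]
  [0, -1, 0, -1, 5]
x^2 - 10*x + 25

The characteristic polynomial is χ_A(x) = (x - 5)^5, so the eigenvalues are known. The minimal polynomial is
  m_A(x) = Π_λ (x − λ)^{k_λ}
where k_λ is the size of the *largest* Jordan block for λ (equivalently, the smallest k with (A − λI)^k v = 0 for every generalised eigenvector v of λ).

  λ = 5: largest Jordan block has size 2, contributing (x − 5)^2

So m_A(x) = (x - 5)^2 = x^2 - 10*x + 25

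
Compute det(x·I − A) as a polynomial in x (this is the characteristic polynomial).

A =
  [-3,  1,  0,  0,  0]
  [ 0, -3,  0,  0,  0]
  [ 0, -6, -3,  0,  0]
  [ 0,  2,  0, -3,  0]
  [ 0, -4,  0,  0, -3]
x^5 + 15*x^4 + 90*x^3 + 270*x^2 + 405*x + 243

Expanding det(x·I − A) (e.g. by cofactor expansion or by noting that A is similar to its Jordan form J, which has the same characteristic polynomial as A) gives
  χ_A(x) = x^5 + 15*x^4 + 90*x^3 + 270*x^2 + 405*x + 243
which factors as (x + 3)^5. The eigenvalues (with algebraic multiplicities) are λ = -3 with multiplicity 5.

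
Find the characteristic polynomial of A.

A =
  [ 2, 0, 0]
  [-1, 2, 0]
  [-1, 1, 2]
x^3 - 6*x^2 + 12*x - 8

Expanding det(x·I − A) (e.g. by cofactor expansion or by noting that A is similar to its Jordan form J, which has the same characteristic polynomial as A) gives
  χ_A(x) = x^3 - 6*x^2 + 12*x - 8
which factors as (x - 2)^3. The eigenvalues (with algebraic multiplicities) are λ = 2 with multiplicity 3.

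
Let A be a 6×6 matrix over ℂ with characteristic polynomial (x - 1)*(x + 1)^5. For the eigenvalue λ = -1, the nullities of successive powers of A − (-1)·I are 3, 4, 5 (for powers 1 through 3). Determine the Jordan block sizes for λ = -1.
Block sizes for λ = -1: [3, 1, 1]

From the dimensions of kernels of powers, the number of Jordan blocks of size at least j is d_j − d_{j−1} where d_j = dim ker(N^j) (with d_0 = 0). Computing the differences gives [3, 1, 1].
The number of blocks of size exactly k is (#blocks of size ≥ k) − (#blocks of size ≥ k + 1), so the partition is: 2 block(s) of size 1, 1 block(s) of size 3.
In nonincreasing order the block sizes are [3, 1, 1].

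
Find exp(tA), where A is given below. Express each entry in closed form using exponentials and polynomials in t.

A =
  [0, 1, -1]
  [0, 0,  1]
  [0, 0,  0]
e^{tA} =
  [1, t, t^2/2 - t]
  [0, 1, t]
  [0, 0, 1]

Strategy: write A = P · J · P⁻¹ where J is a Jordan canonical form, so e^{tA} = P · e^{tJ} · P⁻¹, and e^{tJ} can be computed block-by-block.

A has Jordan form
J =
  [0, 1, 0]
  [0, 0, 1]
  [0, 0, 0]
(up to reordering of blocks).

Per-block formulas:
  For a 3×3 Jordan block J_3(0): exp(t · J_3(0)) = e^(0t)·(I + t·N + (t^2/2)·N^2), where N is the 3×3 nilpotent shift.

After assembling e^{tJ} and conjugating by P, we get:

e^{tA} =
  [1, t, t^2/2 - t]
  [0, 1, t]
  [0, 0, 1]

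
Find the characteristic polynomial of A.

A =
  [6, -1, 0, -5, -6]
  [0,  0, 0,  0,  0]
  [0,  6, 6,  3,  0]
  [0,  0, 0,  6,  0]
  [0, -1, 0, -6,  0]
x^5 - 18*x^4 + 108*x^3 - 216*x^2

Expanding det(x·I − A) (e.g. by cofactor expansion or by noting that A is similar to its Jordan form J, which has the same characteristic polynomial as A) gives
  χ_A(x) = x^5 - 18*x^4 + 108*x^3 - 216*x^2
which factors as x^2*(x - 6)^3. The eigenvalues (with algebraic multiplicities) are λ = 0 with multiplicity 2, λ = 6 with multiplicity 3.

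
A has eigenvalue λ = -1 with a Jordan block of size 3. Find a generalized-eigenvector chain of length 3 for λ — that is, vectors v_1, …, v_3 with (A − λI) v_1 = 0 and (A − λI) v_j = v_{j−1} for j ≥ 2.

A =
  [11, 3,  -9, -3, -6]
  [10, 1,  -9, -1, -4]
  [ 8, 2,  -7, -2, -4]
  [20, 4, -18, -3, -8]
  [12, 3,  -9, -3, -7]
A Jordan chain for λ = -1 of length 3:
v_1 = (-30, 0, -20, 0, -30)ᵀ
v_2 = (12, 10, 8, 20, 12)ᵀ
v_3 = (1, 0, 0, 0, 0)ᵀ

Let N = A − (-1)·I. We want v_3 with N^3 v_3 = 0 but N^2 v_3 ≠ 0; then v_{j-1} := N · v_j for j = 3, …, 2.

Pick v_3 = (1, 0, 0, 0, 0)ᵀ.
Then v_2 = N · v_3 = (12, 10, 8, 20, 12)ᵀ.
Then v_1 = N · v_2 = (-30, 0, -20, 0, -30)ᵀ.

Sanity check: (A − (-1)·I) v_1 = (0, 0, 0, 0, 0)ᵀ = 0. ✓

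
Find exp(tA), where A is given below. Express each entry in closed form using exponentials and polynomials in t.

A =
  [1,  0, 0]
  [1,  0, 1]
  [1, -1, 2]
e^{tA} =
  [exp(t), 0, 0]
  [t*exp(t), -t*exp(t) + exp(t), t*exp(t)]
  [t*exp(t), -t*exp(t), t*exp(t) + exp(t)]

Strategy: write A = P · J · P⁻¹ where J is a Jordan canonical form, so e^{tA} = P · e^{tJ} · P⁻¹, and e^{tJ} can be computed block-by-block.

A has Jordan form
J =
  [1, 1, 0]
  [0, 1, 0]
  [0, 0, 1]
(up to reordering of blocks).

Per-block formulas:
  For a 2×2 Jordan block J_2(1): exp(t · J_2(1)) = e^(1t)·(I + t·N), where N is the 2×2 nilpotent shift.
  For a 1×1 block at λ = 1: exp(t · [1]) = [e^(1t)].

After assembling e^{tJ} and conjugating by P, we get:

e^{tA} =
  [exp(t), 0, 0]
  [t*exp(t), -t*exp(t) + exp(t), t*exp(t)]
  [t*exp(t), -t*exp(t), t*exp(t) + exp(t)]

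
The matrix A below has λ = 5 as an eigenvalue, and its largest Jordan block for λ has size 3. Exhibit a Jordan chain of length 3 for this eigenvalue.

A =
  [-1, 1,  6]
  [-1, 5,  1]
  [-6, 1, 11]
A Jordan chain for λ = 5 of length 3:
v_1 = (-1, 0, -1)ᵀ
v_2 = (-6, -1, -6)ᵀ
v_3 = (1, 0, 0)ᵀ

Let N = A − (5)·I. We want v_3 with N^3 v_3 = 0 but N^2 v_3 ≠ 0; then v_{j-1} := N · v_j for j = 3, …, 2.

Pick v_3 = (1, 0, 0)ᵀ.
Then v_2 = N · v_3 = (-6, -1, -6)ᵀ.
Then v_1 = N · v_2 = (-1, 0, -1)ᵀ.

Sanity check: (A − (5)·I) v_1 = (0, 0, 0)ᵀ = 0. ✓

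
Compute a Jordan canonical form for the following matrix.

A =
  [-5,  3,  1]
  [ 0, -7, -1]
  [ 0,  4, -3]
J_3(-5)

The characteristic polynomial is
  det(x·I − A) = x^3 + 15*x^2 + 75*x + 125 = (x + 5)^3

Eigenvalues and multiplicities (the geometric multiplicity of λ is n − rank(A − λI), which equals the number of Jordan blocks for λ):
  λ = -5: algebraic multiplicity = 3, geometric multiplicity = 1

Determining the block sizes for each eigenvalue:
  λ = -5: one block (gm = 1), so the single block has size am = 3 → block sizes [3]

Assembling the blocks gives a Jordan form
J =
  [-5,  1,  0]
  [ 0, -5,  1]
  [ 0,  0, -5]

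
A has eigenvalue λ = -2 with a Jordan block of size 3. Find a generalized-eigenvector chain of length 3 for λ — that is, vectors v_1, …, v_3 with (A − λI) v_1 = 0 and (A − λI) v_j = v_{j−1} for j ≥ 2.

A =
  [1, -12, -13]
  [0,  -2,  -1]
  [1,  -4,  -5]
A Jordan chain for λ = -2 of length 3:
v_1 = (-4, -1, 0)ᵀ
v_2 = (3, 0, 1)ᵀ
v_3 = (1, 0, 0)ᵀ

Let N = A − (-2)·I. We want v_3 with N^3 v_3 = 0 but N^2 v_3 ≠ 0; then v_{j-1} := N · v_j for j = 3, …, 2.

Pick v_3 = (1, 0, 0)ᵀ.
Then v_2 = N · v_3 = (3, 0, 1)ᵀ.
Then v_1 = N · v_2 = (-4, -1, 0)ᵀ.

Sanity check: (A − (-2)·I) v_1 = (0, 0, 0)ᵀ = 0. ✓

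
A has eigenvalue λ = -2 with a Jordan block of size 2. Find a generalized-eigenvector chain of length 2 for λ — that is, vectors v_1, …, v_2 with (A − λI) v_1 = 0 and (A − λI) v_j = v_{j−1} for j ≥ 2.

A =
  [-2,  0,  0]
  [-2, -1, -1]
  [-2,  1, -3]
A Jordan chain for λ = -2 of length 2:
v_1 = (0, -2, -2)ᵀ
v_2 = (1, 0, 0)ᵀ

Let N = A − (-2)·I. We want v_2 with N^2 v_2 = 0 but N^1 v_2 ≠ 0; then v_{j-1} := N · v_j for j = 2, …, 2.

Pick v_2 = (1, 0, 0)ᵀ.
Then v_1 = N · v_2 = (0, -2, -2)ᵀ.

Sanity check: (A − (-2)·I) v_1 = (0, 0, 0)ᵀ = 0. ✓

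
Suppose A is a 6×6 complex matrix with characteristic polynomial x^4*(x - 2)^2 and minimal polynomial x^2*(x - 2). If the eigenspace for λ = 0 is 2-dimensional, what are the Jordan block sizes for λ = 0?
Block sizes for λ = 0: [2, 2]

Step 1 — from the characteristic polynomial, algebraic multiplicity of λ = 0 is 4. From dim ker(A − (0)·I) = 2, there are exactly 2 Jordan blocks for λ = 0.
Step 2 — from the minimal polynomial, the factor (x − 0)^2 tells us the largest block for λ = 0 has size 2.
Step 3 — with total size 4, 2 blocks, and largest block 2, the block sizes (in nonincreasing order) are [2, 2].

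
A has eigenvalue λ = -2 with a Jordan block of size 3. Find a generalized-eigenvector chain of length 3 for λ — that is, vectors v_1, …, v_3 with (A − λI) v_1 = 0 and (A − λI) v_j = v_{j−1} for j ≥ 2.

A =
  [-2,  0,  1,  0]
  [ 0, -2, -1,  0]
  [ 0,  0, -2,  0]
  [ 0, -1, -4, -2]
A Jordan chain for λ = -2 of length 3:
v_1 = (0, 0, 0, 1)ᵀ
v_2 = (1, -1, 0, -4)ᵀ
v_3 = (0, 0, 1, 0)ᵀ

Let N = A − (-2)·I. We want v_3 with N^3 v_3 = 0 but N^2 v_3 ≠ 0; then v_{j-1} := N · v_j for j = 3, …, 2.

Pick v_3 = (0, 0, 1, 0)ᵀ.
Then v_2 = N · v_3 = (1, -1, 0, -4)ᵀ.
Then v_1 = N · v_2 = (0, 0, 0, 1)ᵀ.

Sanity check: (A − (-2)·I) v_1 = (0, 0, 0, 0)ᵀ = 0. ✓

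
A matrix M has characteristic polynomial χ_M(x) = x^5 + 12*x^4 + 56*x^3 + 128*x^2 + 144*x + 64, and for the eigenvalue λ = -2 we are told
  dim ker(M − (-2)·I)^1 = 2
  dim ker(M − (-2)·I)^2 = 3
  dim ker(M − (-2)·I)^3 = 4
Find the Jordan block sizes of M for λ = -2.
Block sizes for λ = -2: [3, 1]

From the dimensions of kernels of powers, the number of Jordan blocks of size at least j is d_j − d_{j−1} where d_j = dim ker(N^j) (with d_0 = 0). Computing the differences gives [2, 1, 1].
The number of blocks of size exactly k is (#blocks of size ≥ k) − (#blocks of size ≥ k + 1), so the partition is: 1 block(s) of size 1, 1 block(s) of size 3.
In nonincreasing order the block sizes are [3, 1].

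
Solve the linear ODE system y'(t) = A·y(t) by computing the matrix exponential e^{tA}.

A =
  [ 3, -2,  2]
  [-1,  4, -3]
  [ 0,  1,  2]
e^{tA} =
  [t^2*exp(3*t) + exp(3*t), -2*t*exp(3*t), 2*t^2*exp(3*t) + 2*t*exp(3*t)]
  [-t^2*exp(3*t)/2 - t*exp(3*t), t*exp(3*t) + exp(3*t), -t^2*exp(3*t) - 3*t*exp(3*t)]
  [-t^2*exp(3*t)/2, t*exp(3*t), -t^2*exp(3*t) - t*exp(3*t) + exp(3*t)]

Strategy: write A = P · J · P⁻¹ where J is a Jordan canonical form, so e^{tA} = P · e^{tJ} · P⁻¹, and e^{tJ} can be computed block-by-block.

A has Jordan form
J =
  [3, 1, 0]
  [0, 3, 1]
  [0, 0, 3]
(up to reordering of blocks).

Per-block formulas:
  For a 3×3 Jordan block J_3(3): exp(t · J_3(3)) = e^(3t)·(I + t·N + (t^2/2)·N^2), where N is the 3×3 nilpotent shift.

After assembling e^{tJ} and conjugating by P, we get:

e^{tA} =
  [t^2*exp(3*t) + exp(3*t), -2*t*exp(3*t), 2*t^2*exp(3*t) + 2*t*exp(3*t)]
  [-t^2*exp(3*t)/2 - t*exp(3*t), t*exp(3*t) + exp(3*t), -t^2*exp(3*t) - 3*t*exp(3*t)]
  [-t^2*exp(3*t)/2, t*exp(3*t), -t^2*exp(3*t) - t*exp(3*t) + exp(3*t)]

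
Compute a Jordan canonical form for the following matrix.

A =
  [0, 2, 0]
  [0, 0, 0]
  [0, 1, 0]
J_2(0) ⊕ J_1(0)

The characteristic polynomial is
  det(x·I − A) = x^3

Eigenvalues and multiplicities (the geometric multiplicity of λ is n − rank(A − λI), which equals the number of Jordan blocks for λ):
  λ = 0: algebraic multiplicity = 3, geometric multiplicity = 2

Determining the block sizes for each eigenvalue:
  λ = 0: 2 blocks summing to 3 forces exactly one block of size 2 and the rest size 1 → block sizes [2, 1]

Assembling the blocks gives a Jordan form
J =
  [0, 1, 0]
  [0, 0, 0]
  [0, 0, 0]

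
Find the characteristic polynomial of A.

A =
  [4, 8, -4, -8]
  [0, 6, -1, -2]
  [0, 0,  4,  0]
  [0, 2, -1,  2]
x^4 - 16*x^3 + 96*x^2 - 256*x + 256

Expanding det(x·I − A) (e.g. by cofactor expansion or by noting that A is similar to its Jordan form J, which has the same characteristic polynomial as A) gives
  χ_A(x) = x^4 - 16*x^3 + 96*x^2 - 256*x + 256
which factors as (x - 4)^4. The eigenvalues (with algebraic multiplicities) are λ = 4 with multiplicity 4.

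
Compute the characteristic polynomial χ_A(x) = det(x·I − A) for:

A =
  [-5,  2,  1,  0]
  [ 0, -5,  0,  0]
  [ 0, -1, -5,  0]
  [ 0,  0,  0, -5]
x^4 + 20*x^3 + 150*x^2 + 500*x + 625

Expanding det(x·I − A) (e.g. by cofactor expansion or by noting that A is similar to its Jordan form J, which has the same characteristic polynomial as A) gives
  χ_A(x) = x^4 + 20*x^3 + 150*x^2 + 500*x + 625
which factors as (x + 5)^4. The eigenvalues (with algebraic multiplicities) are λ = -5 with multiplicity 4.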